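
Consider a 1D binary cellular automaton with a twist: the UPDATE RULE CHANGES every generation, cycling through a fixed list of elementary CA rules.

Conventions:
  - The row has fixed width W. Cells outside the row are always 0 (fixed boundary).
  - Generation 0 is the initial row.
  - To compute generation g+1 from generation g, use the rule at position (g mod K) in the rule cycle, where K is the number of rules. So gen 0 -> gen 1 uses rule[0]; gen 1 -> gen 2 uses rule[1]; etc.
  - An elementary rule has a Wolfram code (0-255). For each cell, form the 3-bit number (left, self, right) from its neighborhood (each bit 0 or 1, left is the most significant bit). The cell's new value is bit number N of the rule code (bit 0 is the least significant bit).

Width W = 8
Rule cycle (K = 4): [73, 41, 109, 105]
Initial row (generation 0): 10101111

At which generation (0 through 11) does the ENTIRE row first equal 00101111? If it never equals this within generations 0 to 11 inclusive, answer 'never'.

Answer: never

Derivation:
Gen 0: 10101111
Gen 1 (rule 73): 00001001
Gen 2 (rule 41): 11100000
Gen 3 (rule 109): 10101111
Gen 4 (rule 105): 01011001
Gen 5 (rule 73): 00011000
Gen 6 (rule 41): 11010011
Gen 7 (rule 109): 11110011
Gen 8 (rule 105): 10010011
Gen 9 (rule 73): 00000011
Gen 10 (rule 41): 11111010
Gen 11 (rule 109): 10001110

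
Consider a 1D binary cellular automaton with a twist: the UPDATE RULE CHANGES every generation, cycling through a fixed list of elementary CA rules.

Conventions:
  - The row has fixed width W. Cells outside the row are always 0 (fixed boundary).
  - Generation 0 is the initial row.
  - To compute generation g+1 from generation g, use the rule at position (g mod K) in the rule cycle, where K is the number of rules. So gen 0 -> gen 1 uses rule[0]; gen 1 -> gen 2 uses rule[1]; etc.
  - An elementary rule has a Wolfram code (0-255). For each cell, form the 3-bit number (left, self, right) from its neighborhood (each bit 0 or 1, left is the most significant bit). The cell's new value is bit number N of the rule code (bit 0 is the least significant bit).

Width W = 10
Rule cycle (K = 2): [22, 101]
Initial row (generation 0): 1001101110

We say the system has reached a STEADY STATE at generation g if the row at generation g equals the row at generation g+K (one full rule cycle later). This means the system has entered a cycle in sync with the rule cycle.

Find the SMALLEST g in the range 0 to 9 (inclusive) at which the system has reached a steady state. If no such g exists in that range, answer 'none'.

Answer: 2

Derivation:
Gen 0: 1001101110
Gen 1 (rule 22): 1110000001
Gen 2 (rule 101): 0010111101
Gen 3 (rule 22): 0110000001
Gen 4 (rule 101): 0010111101
Gen 5 (rule 22): 0110000001
Gen 6 (rule 101): 0010111101
Gen 7 (rule 22): 0110000001
Gen 8 (rule 101): 0010111101
Gen 9 (rule 22): 0110000001
Gen 10 (rule 101): 0010111101
Gen 11 (rule 22): 0110000001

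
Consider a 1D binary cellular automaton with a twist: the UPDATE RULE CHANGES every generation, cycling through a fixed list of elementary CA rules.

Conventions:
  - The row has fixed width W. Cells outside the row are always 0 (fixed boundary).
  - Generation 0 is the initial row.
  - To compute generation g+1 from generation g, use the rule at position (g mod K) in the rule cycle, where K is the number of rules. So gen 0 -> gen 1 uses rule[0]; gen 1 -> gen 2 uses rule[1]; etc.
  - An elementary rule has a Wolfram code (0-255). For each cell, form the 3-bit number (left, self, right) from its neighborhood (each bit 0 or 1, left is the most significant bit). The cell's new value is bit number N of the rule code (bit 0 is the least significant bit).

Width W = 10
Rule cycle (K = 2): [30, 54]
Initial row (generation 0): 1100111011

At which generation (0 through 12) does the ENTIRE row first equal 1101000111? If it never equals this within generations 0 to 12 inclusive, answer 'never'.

Gen 0: 1100111011
Gen 1 (rule 30): 1011100010
Gen 2 (rule 54): 1100010111
Gen 3 (rule 30): 1010110100
Gen 4 (rule 54): 1111001110
Gen 5 (rule 30): 1000111001
Gen 6 (rule 54): 1101000111
Gen 7 (rule 30): 1001101100
Gen 8 (rule 54): 1110010010
Gen 9 (rule 30): 1001111111
Gen 10 (rule 54): 1110000000
Gen 11 (rule 30): 1001000000
Gen 12 (rule 54): 1111100000

Answer: 6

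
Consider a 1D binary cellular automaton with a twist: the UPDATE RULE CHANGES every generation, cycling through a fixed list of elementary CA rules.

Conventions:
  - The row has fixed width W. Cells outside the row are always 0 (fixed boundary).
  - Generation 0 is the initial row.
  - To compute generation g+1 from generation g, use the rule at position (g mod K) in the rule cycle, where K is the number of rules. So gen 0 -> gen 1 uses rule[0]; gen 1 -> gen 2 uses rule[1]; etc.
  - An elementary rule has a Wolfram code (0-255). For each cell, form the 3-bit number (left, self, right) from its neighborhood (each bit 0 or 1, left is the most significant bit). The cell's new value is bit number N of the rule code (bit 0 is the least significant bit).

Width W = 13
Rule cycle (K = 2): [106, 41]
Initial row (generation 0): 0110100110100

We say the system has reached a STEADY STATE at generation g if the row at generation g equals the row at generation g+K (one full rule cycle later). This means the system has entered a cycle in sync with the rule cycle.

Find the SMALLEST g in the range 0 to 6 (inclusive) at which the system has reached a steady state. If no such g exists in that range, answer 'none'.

Gen 0: 0110100110100
Gen 1 (rule 106): 1111001111000
Gen 2 (rule 41): 1000001000011
Gen 3 (rule 106): 0000010000111
Gen 4 (rule 41): 1111000110100
Gen 5 (rule 106): 1001001111000
Gen 6 (rule 41): 0000001000011
Gen 7 (rule 106): 0000010000111
Gen 8 (rule 41): 1111000110100

Answer: none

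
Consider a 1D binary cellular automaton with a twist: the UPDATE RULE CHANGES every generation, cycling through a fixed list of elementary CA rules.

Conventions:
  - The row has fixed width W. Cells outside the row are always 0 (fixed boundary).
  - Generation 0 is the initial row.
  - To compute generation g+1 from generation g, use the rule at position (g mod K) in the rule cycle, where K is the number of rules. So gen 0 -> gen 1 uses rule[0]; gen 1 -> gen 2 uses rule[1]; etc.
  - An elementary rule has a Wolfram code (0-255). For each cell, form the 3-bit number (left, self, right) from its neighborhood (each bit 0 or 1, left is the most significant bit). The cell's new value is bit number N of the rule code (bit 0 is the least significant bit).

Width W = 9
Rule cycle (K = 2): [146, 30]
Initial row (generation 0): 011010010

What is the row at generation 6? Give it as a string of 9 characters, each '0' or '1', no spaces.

Answer: 110011100

Derivation:
Gen 0: 011010010
Gen 1 (rule 146): 100001101
Gen 2 (rule 30): 110011001
Gen 3 (rule 146): 001100110
Gen 4 (rule 30): 011011101
Gen 5 (rule 146): 100001000
Gen 6 (rule 30): 110011100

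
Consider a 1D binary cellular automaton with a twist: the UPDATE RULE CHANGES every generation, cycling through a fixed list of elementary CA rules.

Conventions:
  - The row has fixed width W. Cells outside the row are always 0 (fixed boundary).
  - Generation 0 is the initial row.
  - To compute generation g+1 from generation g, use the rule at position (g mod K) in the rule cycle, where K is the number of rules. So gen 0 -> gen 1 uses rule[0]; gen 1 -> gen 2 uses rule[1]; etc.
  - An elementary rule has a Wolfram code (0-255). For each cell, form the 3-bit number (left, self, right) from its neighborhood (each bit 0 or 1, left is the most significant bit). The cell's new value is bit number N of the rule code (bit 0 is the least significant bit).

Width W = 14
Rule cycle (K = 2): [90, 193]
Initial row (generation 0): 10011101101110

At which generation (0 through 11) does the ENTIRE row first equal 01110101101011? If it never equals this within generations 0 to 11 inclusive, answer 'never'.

Gen 0: 10011101101110
Gen 1 (rule 90): 01110101101011
Gen 2 (rule 193): 00110000100001
Gen 3 (rule 90): 01111001010010
Gen 4 (rule 193): 00111000000000
Gen 5 (rule 90): 01101100000000
Gen 6 (rule 193): 00100101111111
Gen 7 (rule 90): 01011001000001
Gen 8 (rule 193): 00001000011100
Gen 9 (rule 90): 00010100110110
Gen 10 (rule 193): 11000000010010
Gen 11 (rule 90): 11100000101101

Answer: 1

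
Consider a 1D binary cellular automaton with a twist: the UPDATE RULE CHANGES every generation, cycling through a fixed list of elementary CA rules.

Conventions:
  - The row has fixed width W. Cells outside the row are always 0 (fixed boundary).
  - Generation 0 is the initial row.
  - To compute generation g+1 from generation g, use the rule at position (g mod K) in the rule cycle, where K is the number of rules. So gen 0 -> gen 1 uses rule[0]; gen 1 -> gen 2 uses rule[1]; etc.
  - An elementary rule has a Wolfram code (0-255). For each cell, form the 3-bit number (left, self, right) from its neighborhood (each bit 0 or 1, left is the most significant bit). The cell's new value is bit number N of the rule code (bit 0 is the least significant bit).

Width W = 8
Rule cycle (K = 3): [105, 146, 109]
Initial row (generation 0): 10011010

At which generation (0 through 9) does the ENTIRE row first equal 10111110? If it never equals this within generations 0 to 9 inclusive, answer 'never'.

Answer: 3

Derivation:
Gen 0: 10011010
Gen 1 (rule 105): 00011100
Gen 2 (rule 146): 00101010
Gen 3 (rule 109): 10111110
Gen 4 (rule 105): 01100010
Gen 5 (rule 146): 10010101
Gen 6 (rule 109): 10011111
Gen 7 (rule 105): 00010001
Gen 8 (rule 146): 00101010
Gen 9 (rule 109): 10111110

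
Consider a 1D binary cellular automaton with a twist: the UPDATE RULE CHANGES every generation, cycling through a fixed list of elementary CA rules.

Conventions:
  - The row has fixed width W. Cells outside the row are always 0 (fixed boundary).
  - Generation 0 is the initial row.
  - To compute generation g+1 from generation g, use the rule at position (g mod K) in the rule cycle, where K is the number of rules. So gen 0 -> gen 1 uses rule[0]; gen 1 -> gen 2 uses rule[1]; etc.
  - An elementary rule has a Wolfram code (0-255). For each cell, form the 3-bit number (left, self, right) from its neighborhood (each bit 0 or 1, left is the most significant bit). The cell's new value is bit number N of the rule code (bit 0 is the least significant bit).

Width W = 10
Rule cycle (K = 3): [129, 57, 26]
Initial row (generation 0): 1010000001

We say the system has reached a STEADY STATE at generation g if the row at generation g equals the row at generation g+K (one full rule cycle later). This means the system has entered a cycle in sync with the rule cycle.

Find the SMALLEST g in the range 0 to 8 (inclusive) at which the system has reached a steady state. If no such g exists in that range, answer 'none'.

Gen 0: 1010000001
Gen 1 (rule 129): 0000111100
Gen 2 (rule 57): 1110100011
Gen 3 (rule 26): 1000010110
Gen 4 (rule 129): 0011000000
Gen 5 (rule 57): 1010111111
Gen 6 (rule 26): 0000100000
Gen 7 (rule 129): 1110001111
Gen 8 (rule 57): 1001101000
Gen 9 (rule 26): 0111000100
Gen 10 (rule 129): 0010010001
Gen 11 (rule 57): 1001001100

Answer: none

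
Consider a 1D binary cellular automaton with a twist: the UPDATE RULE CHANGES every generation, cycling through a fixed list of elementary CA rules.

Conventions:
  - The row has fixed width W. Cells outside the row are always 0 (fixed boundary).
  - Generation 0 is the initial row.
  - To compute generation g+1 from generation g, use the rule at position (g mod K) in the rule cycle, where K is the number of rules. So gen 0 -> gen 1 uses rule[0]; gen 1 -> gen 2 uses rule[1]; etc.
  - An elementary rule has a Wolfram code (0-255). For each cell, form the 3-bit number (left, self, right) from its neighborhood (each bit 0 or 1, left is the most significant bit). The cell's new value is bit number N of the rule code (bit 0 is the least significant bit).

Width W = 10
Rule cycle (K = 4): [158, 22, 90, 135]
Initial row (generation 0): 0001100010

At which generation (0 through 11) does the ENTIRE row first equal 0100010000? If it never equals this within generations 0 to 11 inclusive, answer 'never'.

Answer: 2

Derivation:
Gen 0: 0001100010
Gen 1 (rule 158): 0011010111
Gen 2 (rule 22): 0100010000
Gen 3 (rule 90): 1010101000
Gen 4 (rule 135): 1010101011
Gen 5 (rule 158): 1010101010
Gen 6 (rule 22): 1010101011
Gen 7 (rule 90): 0000000011
Gen 8 (rule 135): 1111111100
Gen 9 (rule 158): 1111111010
Gen 10 (rule 22): 0000000011
Gen 11 (rule 90): 0000000111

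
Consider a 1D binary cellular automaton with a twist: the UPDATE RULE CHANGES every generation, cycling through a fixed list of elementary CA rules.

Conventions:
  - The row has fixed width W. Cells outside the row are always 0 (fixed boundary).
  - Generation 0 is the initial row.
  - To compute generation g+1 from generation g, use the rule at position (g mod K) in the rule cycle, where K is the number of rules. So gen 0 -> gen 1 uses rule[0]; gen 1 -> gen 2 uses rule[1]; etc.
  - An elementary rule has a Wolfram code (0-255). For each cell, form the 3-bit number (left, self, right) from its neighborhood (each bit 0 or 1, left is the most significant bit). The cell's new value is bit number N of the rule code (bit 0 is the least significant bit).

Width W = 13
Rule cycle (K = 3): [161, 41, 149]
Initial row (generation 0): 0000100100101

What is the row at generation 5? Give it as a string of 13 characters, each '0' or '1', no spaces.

Gen 0: 0000100100101
Gen 1 (rule 161): 1110000000010
Gen 2 (rule 41): 1000111111000
Gen 3 (rule 149): 1110011110111
Gen 4 (rule 161): 0100001101010
Gen 5 (rule 41): 0001101010100

Answer: 0001101010100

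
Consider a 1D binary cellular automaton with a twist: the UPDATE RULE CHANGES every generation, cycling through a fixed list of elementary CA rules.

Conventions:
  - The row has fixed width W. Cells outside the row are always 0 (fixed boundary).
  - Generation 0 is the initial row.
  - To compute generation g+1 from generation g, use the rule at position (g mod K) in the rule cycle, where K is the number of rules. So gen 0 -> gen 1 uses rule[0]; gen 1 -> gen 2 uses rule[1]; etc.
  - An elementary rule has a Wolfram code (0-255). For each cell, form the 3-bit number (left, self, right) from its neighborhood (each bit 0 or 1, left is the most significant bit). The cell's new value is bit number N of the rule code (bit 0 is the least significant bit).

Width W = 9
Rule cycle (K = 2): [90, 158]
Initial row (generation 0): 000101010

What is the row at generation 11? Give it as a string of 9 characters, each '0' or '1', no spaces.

Gen 0: 000101010
Gen 1 (rule 90): 001000001
Gen 2 (rule 158): 011100011
Gen 3 (rule 90): 110110111
Gen 4 (rule 158): 100100110
Gen 5 (rule 90): 011011111
Gen 6 (rule 158): 110011110
Gen 7 (rule 90): 111110011
Gen 8 (rule 158): 111101110
Gen 9 (rule 90): 100101011
Gen 10 (rule 158): 111101010
Gen 11 (rule 90): 100100001

Answer: 100100001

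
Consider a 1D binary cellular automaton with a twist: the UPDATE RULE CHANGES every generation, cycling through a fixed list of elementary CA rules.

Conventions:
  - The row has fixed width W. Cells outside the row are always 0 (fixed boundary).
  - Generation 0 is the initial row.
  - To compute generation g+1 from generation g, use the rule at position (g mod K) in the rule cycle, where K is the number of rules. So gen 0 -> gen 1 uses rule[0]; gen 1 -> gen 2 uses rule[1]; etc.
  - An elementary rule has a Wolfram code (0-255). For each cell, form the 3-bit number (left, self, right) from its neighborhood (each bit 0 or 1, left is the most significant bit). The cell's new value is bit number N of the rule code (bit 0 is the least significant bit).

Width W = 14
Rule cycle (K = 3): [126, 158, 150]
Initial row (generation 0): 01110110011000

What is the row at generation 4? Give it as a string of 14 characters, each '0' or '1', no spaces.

Gen 0: 01110110011000
Gen 1 (rule 126): 11011111111100
Gen 2 (rule 158): 10011111111010
Gen 3 (rule 150): 11101111110011
Gen 4 (rule 126): 10111000011111

Answer: 10111000011111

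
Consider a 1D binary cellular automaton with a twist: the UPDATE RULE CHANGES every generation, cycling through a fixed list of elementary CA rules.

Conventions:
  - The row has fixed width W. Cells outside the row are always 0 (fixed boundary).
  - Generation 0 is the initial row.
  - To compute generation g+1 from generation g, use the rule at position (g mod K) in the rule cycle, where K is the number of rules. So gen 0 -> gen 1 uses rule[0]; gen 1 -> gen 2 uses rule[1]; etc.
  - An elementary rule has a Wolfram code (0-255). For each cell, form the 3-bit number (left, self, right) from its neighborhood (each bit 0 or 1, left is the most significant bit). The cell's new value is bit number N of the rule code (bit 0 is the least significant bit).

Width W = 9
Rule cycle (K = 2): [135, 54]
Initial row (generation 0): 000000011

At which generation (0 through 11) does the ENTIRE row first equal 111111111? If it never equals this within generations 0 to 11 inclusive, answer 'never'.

Gen 0: 000000011
Gen 1 (rule 135): 111111100
Gen 2 (rule 54): 000000010
Gen 3 (rule 135): 111111110
Gen 4 (rule 54): 000000001
Gen 5 (rule 135): 111111111
Gen 6 (rule 54): 000000000
Gen 7 (rule 135): 111111111
Gen 8 (rule 54): 000000000
Gen 9 (rule 135): 111111111
Gen 10 (rule 54): 000000000
Gen 11 (rule 135): 111111111

Answer: 5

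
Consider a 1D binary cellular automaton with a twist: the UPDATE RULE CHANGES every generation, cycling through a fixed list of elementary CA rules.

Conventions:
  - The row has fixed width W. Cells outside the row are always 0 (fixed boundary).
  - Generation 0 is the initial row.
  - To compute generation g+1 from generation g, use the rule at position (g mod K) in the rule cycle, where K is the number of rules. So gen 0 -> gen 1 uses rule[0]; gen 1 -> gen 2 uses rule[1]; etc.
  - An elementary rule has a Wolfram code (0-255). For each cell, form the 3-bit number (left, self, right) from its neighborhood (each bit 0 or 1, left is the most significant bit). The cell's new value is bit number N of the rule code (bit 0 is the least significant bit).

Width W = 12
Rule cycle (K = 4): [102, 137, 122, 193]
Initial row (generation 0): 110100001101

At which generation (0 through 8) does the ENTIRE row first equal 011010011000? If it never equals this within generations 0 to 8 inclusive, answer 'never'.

Gen 0: 110100001101
Gen 1 (rule 102): 011100010111
Gen 2 (rule 137): 011001000110
Gen 3 (rule 122): 111110101111
Gen 4 (rule 193): 011110000111
Gen 5 (rule 102): 100010001001
Gen 6 (rule 137): 001000100000
Gen 7 (rule 122): 010101010000
Gen 8 (rule 193): 000000000111

Answer: never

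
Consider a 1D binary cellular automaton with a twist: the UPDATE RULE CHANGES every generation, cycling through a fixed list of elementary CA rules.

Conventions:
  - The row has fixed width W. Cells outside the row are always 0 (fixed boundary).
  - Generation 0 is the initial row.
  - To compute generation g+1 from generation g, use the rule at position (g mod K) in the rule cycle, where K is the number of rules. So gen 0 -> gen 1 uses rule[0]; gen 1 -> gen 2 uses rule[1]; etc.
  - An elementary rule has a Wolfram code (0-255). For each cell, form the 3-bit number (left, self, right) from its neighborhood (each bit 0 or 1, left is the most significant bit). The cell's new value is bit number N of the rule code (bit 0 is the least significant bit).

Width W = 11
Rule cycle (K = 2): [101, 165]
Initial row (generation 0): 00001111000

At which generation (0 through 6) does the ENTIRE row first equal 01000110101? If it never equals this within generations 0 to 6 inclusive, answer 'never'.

Gen 0: 00001111000
Gen 1 (rule 101): 11100001011
Gen 2 (rule 165): 01001101100
Gen 3 (rule 101): 01000110101
Gen 4 (rule 165): 01010001111
Gen 5 (rule 101): 01110100001
Gen 6 (rule 165): 00101101101

Answer: 3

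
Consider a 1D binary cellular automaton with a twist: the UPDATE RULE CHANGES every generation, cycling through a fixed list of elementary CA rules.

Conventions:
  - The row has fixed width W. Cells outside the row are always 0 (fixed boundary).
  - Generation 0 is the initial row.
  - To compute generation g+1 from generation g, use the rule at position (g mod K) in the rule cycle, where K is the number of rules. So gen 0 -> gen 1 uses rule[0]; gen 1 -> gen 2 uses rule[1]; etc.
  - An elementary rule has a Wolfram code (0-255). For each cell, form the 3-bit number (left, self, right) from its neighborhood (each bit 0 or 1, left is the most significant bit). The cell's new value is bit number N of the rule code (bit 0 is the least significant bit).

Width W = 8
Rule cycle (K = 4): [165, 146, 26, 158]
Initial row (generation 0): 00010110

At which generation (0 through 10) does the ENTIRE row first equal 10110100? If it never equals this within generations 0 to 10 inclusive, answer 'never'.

Gen 0: 00010110
Gen 1 (rule 165): 11011000
Gen 2 (rule 146): 00000100
Gen 3 (rule 26): 00001010
Gen 4 (rule 158): 00011011
Gen 5 (rule 165): 11000100
Gen 6 (rule 146): 00101010
Gen 7 (rule 26): 01000001
Gen 8 (rule 158): 11100011
Gen 9 (rule 165): 01001000
Gen 10 (rule 146): 10110100

Answer: 10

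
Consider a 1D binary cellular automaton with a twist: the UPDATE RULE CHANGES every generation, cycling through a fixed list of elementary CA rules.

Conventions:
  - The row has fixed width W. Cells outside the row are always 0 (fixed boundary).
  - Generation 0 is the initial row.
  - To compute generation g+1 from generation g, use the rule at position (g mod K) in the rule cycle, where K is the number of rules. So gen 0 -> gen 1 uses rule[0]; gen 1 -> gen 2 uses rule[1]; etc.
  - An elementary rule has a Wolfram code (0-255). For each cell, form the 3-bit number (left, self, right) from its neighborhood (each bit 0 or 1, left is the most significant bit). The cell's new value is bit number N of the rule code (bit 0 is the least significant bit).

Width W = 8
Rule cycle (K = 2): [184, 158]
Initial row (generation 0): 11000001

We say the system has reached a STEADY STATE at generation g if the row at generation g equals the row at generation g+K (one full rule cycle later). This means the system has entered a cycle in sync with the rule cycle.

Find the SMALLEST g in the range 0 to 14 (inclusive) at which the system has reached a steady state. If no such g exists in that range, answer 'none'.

Answer: none

Derivation:
Gen 0: 11000001
Gen 1 (rule 184): 10100000
Gen 2 (rule 158): 10110000
Gen 3 (rule 184): 01101000
Gen 4 (rule 158): 11001100
Gen 5 (rule 184): 10101010
Gen 6 (rule 158): 10101011
Gen 7 (rule 184): 01010110
Gen 8 (rule 158): 11010101
Gen 9 (rule 184): 10101010
Gen 10 (rule 158): 10101011
Gen 11 (rule 184): 01010110
Gen 12 (rule 158): 11010101
Gen 13 (rule 184): 10101010
Gen 14 (rule 158): 10101011
Gen 15 (rule 184): 01010110
Gen 16 (rule 158): 11010101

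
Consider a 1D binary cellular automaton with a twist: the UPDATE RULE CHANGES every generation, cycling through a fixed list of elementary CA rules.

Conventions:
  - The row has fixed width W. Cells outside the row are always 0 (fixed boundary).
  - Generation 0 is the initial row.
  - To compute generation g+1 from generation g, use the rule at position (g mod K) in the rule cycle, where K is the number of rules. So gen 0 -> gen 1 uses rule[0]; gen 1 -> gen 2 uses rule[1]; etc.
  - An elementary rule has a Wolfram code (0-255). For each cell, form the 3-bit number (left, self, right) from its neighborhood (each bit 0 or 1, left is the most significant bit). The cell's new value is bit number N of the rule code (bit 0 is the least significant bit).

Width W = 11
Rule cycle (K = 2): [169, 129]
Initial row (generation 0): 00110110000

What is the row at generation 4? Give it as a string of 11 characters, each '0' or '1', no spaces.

Gen 0: 00110110000
Gen 1 (rule 169): 10101100111
Gen 2 (rule 129): 00000000010
Gen 3 (rule 169): 11111111000
Gen 4 (rule 129): 01111110011

Answer: 01111110011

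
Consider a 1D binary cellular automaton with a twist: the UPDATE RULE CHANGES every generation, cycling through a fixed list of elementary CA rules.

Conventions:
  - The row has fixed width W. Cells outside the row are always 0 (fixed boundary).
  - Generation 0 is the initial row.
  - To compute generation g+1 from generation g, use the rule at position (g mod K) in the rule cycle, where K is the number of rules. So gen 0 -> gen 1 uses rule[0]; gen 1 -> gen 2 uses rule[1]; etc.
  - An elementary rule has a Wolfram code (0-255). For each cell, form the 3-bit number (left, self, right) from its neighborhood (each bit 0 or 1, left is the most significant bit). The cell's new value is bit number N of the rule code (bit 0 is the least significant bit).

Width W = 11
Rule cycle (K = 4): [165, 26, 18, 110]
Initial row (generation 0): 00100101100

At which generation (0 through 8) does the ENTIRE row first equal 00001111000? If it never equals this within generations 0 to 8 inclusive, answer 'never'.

Answer: 5

Derivation:
Gen 0: 00100101100
Gen 1 (rule 165): 10100110001
Gen 2 (rule 26): 00011101010
Gen 3 (rule 18): 00100000001
Gen 4 (rule 110): 01100000011
Gen 5 (rule 165): 00001111000
Gen 6 (rule 26): 00011000100
Gen 7 (rule 18): 00100101010
Gen 8 (rule 110): 01101111110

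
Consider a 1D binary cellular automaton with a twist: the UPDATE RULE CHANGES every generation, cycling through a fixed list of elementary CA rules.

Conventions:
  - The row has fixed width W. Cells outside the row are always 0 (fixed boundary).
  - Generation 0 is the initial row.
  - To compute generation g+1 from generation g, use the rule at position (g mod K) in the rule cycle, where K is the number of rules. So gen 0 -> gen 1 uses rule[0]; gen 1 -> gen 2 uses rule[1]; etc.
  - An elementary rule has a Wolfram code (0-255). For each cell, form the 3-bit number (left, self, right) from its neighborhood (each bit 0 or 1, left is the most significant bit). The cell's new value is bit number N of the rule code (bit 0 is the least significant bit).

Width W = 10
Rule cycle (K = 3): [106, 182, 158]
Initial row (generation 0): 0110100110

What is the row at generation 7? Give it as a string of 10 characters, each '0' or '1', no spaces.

Gen 0: 0110100110
Gen 1 (rule 106): 1111001110
Gen 2 (rule 182): 0110110101
Gen 3 (rule 158): 1100100101
Gen 4 (rule 106): 1101001010
Gen 5 (rule 182): 0011111111
Gen 6 (rule 158): 0111111110
Gen 7 (rule 106): 1100000010

Answer: 1100000010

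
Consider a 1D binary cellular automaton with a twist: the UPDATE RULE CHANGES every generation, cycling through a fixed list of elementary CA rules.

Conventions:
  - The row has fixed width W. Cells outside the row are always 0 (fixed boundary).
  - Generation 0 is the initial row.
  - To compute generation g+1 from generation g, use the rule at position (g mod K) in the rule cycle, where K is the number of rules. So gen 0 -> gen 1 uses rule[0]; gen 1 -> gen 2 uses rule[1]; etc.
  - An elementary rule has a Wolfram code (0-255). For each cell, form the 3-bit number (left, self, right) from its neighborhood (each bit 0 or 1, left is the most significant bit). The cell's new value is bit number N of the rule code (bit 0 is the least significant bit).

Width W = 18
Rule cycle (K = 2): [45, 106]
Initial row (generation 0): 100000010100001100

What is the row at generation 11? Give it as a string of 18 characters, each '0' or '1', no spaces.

Gen 0: 100000010100001100
Gen 1 (rule 45): 101111011101101001
Gen 2 (rule 106): 011001110111110010
Gen 3 (rule 45): 010001001100000010
Gen 4 (rule 106): 100010011100000100
Gen 5 (rule 45): 101010010001110101
Gen 6 (rule 106): 010100100011011010
Gen 7 (rule 45): 011100101010110110
Gen 8 (rule 106): 110101010101111110
Gen 9 (rule 45): 101111111111000000
Gen 10 (rule 106): 011000000001000000
Gen 11 (rule 45): 010011111101011111

Answer: 010011111101011111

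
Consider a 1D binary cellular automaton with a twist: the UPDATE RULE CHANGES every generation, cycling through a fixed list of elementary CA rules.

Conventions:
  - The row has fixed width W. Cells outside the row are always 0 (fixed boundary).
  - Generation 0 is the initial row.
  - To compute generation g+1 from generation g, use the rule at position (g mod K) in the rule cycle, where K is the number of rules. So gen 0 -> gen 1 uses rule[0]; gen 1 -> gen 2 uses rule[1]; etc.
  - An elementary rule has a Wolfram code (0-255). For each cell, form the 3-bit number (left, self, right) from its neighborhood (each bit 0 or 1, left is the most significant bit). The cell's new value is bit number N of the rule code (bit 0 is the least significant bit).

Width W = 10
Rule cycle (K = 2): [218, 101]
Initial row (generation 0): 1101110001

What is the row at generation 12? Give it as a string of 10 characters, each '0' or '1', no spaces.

Answer: 0011000010

Derivation:
Gen 0: 1101110001
Gen 1 (rule 218): 1101111010
Gen 2 (rule 101): 0110001110
Gen 3 (rule 218): 1111011111
Gen 4 (rule 101): 0001100001
Gen 5 (rule 218): 0011110010
Gen 6 (rule 101): 1000010010
Gen 7 (rule 218): 0100101101
Gen 8 (rule 101): 0100110111
Gen 9 (rule 218): 1011110111
Gen 10 (rule 101): 1100011001
Gen 11 (rule 218): 1110111110
Gen 12 (rule 101): 0011000010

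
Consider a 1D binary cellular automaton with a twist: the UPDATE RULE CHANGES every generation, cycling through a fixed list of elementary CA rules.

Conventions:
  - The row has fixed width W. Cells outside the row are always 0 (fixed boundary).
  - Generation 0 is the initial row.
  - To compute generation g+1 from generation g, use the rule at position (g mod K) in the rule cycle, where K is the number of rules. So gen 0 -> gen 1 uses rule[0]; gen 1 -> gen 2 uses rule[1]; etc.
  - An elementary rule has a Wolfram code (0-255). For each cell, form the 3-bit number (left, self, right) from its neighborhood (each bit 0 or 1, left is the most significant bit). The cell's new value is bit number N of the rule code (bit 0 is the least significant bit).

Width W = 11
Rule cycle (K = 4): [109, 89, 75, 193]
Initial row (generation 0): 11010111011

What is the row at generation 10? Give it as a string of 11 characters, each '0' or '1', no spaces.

Answer: 00111000000

Derivation:
Gen 0: 11010111011
Gen 1 (rule 109): 11111101111
Gen 2 (rule 89): 10000101001
Gen 3 (rule 75): 00111000010
Gen 4 (rule 193): 10011011000
Gen 5 (rule 109): 10011111011
Gen 6 (rule 89): 01010001011
Gen 7 (rule 75): 10000110011
Gen 8 (rule 193): 00110010001
Gen 9 (rule 109): 10110010101
Gen 10 (rule 89): 00111000000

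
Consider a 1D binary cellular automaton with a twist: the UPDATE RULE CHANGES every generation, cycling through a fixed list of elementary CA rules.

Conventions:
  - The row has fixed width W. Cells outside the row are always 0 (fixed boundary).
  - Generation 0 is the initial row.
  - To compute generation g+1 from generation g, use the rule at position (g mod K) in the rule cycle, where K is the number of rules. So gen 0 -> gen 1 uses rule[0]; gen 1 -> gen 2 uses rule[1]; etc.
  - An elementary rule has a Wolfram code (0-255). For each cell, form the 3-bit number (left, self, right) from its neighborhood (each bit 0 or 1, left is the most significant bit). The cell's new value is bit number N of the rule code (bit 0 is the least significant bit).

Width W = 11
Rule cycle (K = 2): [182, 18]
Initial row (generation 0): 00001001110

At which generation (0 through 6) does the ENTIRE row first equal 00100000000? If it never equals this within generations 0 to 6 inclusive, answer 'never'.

Answer: 2

Derivation:
Gen 0: 00001001110
Gen 1 (rule 182): 00011110101
Gen 2 (rule 18): 00100000000
Gen 3 (rule 182): 01110000000
Gen 4 (rule 18): 10001000000
Gen 5 (rule 182): 11011100000
Gen 6 (rule 18): 00000010000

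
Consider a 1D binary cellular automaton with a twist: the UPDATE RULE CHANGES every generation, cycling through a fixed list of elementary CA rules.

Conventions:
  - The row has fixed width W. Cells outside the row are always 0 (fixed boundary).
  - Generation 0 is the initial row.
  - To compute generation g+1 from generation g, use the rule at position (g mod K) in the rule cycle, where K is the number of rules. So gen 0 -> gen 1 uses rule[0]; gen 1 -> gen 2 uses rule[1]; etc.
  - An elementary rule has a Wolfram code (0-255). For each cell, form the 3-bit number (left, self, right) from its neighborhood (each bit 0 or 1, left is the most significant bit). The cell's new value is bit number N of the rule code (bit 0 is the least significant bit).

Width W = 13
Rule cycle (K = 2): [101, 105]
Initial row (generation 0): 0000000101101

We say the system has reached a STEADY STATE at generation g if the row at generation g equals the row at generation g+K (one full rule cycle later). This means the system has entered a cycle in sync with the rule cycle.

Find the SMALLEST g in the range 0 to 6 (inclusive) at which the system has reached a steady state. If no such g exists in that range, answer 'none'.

Gen 0: 0000000101101
Gen 1 (rule 101): 1111110110111
Gen 2 (rule 105): 1000011111101
Gen 3 (rule 101): 1011000000111
Gen 4 (rule 105): 0111011110101
Gen 5 (rule 101): 0001100011111
Gen 6 (rule 105): 1101101010001
Gen 7 (rule 101): 0110111110101
Gen 8 (rule 105): 0111100011010

Answer: none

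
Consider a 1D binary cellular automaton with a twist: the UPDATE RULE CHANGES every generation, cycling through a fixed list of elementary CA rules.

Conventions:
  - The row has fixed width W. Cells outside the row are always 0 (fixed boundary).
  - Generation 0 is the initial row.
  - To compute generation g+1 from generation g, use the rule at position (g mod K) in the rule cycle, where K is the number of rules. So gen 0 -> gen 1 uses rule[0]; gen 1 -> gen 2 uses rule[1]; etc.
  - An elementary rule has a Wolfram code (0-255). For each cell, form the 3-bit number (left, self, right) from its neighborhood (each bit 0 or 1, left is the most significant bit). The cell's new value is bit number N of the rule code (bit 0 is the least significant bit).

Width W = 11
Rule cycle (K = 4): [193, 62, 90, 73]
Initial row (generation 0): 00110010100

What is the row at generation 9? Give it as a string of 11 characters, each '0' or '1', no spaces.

Gen 0: 00110010100
Gen 1 (rule 193): 10010000001
Gen 2 (rule 62): 11111000011
Gen 3 (rule 90): 10001100111
Gen 4 (rule 73): 00101100101
Gen 5 (rule 193): 10000100000
Gen 6 (rule 62): 11001110000
Gen 7 (rule 90): 11111011000
Gen 8 (rule 73): 10001011011
Gen 9 (rule 193): 00100001001

Answer: 00100001001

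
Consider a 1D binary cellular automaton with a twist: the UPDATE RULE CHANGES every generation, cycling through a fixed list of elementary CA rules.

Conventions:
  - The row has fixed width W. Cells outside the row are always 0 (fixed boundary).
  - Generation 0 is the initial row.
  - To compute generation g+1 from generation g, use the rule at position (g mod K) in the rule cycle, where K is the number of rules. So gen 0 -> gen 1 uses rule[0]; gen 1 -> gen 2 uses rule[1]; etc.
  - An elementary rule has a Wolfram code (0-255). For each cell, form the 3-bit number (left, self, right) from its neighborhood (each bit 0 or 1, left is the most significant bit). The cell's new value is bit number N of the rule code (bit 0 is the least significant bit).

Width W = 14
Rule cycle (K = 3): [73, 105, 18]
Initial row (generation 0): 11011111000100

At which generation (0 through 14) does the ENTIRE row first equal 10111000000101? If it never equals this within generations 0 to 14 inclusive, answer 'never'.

Answer: never

Derivation:
Gen 0: 11011111000100
Gen 1 (rule 73): 11010001010001
Gen 2 (rule 105): 11100100100100
Gen 3 (rule 18): 00011011011010
Gen 4 (rule 73): 11011011011000
Gen 5 (rule 105): 11111111111011
Gen 6 (rule 18): 00000000000000
Gen 7 (rule 73): 11111111111111
Gen 8 (rule 105): 10000000000001
Gen 9 (rule 18): 01000000000010
Gen 10 (rule 73): 00011111111000
Gen 11 (rule 105): 11010000001011
Gen 12 (rule 18): 00001000010000
Gen 13 (rule 73): 11100011000111
Gen 14 (rule 105): 10101011010101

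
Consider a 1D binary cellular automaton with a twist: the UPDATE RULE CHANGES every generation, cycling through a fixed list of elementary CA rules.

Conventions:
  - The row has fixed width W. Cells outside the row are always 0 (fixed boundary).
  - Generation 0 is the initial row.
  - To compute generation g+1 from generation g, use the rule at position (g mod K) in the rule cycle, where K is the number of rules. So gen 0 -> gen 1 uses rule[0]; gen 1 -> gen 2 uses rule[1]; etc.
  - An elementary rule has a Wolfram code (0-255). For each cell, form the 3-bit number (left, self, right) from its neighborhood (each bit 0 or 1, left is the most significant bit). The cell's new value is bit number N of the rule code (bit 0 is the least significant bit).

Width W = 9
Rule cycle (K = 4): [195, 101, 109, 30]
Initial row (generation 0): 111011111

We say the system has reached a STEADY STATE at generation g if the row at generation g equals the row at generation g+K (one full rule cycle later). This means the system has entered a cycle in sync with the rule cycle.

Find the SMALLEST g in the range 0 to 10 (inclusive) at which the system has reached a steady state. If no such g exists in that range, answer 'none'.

Answer: none

Derivation:
Gen 0: 111011111
Gen 1 (rule 195): 011001111
Gen 2 (rule 101): 001000001
Gen 3 (rule 109): 101011101
Gen 4 (rule 30): 101010001
Gen 5 (rule 195): 000000110
Gen 6 (rule 101): 111110010
Gen 7 (rule 109): 100010010
Gen 8 (rule 30): 110111111
Gen 9 (rule 195): 010011111
Gen 10 (rule 101): 010000001
Gen 11 (rule 109): 010111101
Gen 12 (rule 30): 110100001
Gen 13 (rule 195): 010001110
Gen 14 (rule 101): 010100010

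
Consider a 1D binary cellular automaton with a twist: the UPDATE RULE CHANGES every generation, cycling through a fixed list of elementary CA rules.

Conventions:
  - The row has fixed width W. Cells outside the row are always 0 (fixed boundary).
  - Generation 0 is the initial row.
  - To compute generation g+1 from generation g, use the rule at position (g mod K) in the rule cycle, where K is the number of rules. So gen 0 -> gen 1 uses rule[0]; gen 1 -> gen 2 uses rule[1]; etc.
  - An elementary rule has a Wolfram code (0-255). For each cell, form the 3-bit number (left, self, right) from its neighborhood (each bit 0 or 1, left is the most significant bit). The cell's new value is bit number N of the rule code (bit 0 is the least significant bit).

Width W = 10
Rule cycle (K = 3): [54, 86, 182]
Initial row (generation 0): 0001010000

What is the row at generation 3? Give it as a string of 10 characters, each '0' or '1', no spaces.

Answer: 1110010010

Derivation:
Gen 0: 0001010000
Gen 1 (rule 54): 0011111000
Gen 2 (rule 86): 0100001100
Gen 3 (rule 182): 1110010010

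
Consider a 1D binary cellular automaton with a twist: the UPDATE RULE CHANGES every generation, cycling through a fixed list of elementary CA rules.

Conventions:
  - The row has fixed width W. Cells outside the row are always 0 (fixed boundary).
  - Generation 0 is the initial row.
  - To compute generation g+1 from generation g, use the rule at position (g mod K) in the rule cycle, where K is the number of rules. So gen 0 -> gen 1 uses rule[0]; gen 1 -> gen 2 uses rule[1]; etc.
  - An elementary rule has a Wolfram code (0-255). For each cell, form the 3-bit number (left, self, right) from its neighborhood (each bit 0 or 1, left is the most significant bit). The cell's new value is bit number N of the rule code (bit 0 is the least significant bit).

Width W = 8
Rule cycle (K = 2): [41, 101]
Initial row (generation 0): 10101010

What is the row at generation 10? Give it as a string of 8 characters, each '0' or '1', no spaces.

Gen 0: 10101010
Gen 1 (rule 41): 01010100
Gen 2 (rule 101): 01111101
Gen 3 (rule 41): 01000010
Gen 4 (rule 101): 01011010
Gen 5 (rule 41): 00110100
Gen 6 (rule 101): 10011101
Gen 7 (rule 41): 00010010
Gen 8 (rule 101): 11010010
Gen 9 (rule 41): 10100000
Gen 10 (rule 101): 11101111

Answer: 11101111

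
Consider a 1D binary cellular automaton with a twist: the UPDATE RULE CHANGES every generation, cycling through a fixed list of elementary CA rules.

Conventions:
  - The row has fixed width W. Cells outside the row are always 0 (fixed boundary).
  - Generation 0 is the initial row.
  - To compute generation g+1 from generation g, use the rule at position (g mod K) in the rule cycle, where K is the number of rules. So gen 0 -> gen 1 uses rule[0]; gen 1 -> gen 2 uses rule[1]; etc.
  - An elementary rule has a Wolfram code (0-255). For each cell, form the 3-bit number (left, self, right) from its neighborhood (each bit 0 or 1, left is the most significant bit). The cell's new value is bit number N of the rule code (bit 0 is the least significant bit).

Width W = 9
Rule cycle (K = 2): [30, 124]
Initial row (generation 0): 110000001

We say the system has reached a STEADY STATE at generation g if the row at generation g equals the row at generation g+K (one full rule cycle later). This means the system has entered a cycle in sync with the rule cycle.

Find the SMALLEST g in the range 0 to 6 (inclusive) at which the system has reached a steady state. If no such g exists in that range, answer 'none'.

Answer: none

Derivation:
Gen 0: 110000001
Gen 1 (rule 30): 101000011
Gen 2 (rule 124): 111100011
Gen 3 (rule 30): 100010110
Gen 4 (rule 124): 110011111
Gen 5 (rule 30): 101110000
Gen 6 (rule 124): 111011000
Gen 7 (rule 30): 100010100
Gen 8 (rule 124): 110011110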